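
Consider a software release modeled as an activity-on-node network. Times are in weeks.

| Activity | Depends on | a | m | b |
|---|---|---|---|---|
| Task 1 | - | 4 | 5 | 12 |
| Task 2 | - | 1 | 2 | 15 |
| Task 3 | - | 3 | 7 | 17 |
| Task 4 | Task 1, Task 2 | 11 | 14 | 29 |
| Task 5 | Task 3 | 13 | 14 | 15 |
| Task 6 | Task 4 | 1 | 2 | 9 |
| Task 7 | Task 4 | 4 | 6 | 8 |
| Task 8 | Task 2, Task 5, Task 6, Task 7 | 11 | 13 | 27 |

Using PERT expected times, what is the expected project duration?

te_Task 1 = (4 + 4·5 + 12)/6 = 36/6 = 6
te_Task 2 = (1 + 4·2 + 15)/6 = 24/6 = 4
te_Task 3 = (3 + 4·7 + 17)/6 = 48/6 = 8
te_Task 4 = (11 + 4·14 + 29)/6 = 96/6 = 16
te_Task 5 = (13 + 4·14 + 15)/6 = 84/6 = 14
te_Task 6 = (1 + 4·2 + 9)/6 = 18/6 = 3
te_Task 7 = (4 + 4·6 + 8)/6 = 36/6 = 6
te_Task 8 = (11 + 4·13 + 27)/6 = 90/6 = 15

Forward pass:
ES_Task 1 = 0; EF_Task 1 = 6
ES_Task 2 = 0; EF_Task 2 = 4
ES_Task 3 = 0; EF_Task 3 = 8
ES_Task 4 = max(EF_Task 1=6, EF_Task 2=4) = 6; EF_Task 4 = 6+16 = 22
ES_Task 5 = 8; EF_Task 5 = 8+14 = 22
ES_Task 6 = 22; EF_Task 6 = 22+3 = 25
ES_Task 7 = 22; EF_Task 7 = 22+6 = 28
ES_Task 8 = max(EF_Task 2=4, EF_Task 5=22, EF_Task 6=25, EF_Task 7=28) = 28; EF_Task 8 = 28+15 = 43
Expected project duration μ = 43 weeks. Critical path: Task 1 → Task 4 → Task 7 → Task 8.

43 weeks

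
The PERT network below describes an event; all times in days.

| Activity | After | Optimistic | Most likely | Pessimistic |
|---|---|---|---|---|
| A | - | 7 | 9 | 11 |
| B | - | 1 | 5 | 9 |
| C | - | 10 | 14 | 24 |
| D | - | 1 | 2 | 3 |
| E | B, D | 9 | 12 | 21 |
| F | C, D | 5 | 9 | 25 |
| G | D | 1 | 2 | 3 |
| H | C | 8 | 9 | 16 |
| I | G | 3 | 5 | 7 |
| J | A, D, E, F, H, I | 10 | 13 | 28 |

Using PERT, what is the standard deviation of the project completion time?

te_A = (7 + 4·9 + 11)/6 = 54/6 = 9; σ²_A = ((11−7)/6)² = 0.444
te_B = (1 + 4·5 + 9)/6 = 30/6 = 5; σ²_B = ((9−1)/6)² = 1.778
te_C = (10 + 4·14 + 24)/6 = 90/6 = 15; σ²_C = ((24−10)/6)² = 5.444
te_D = (1 + 4·2 + 3)/6 = 12/6 = 2; σ²_D = ((3−1)/6)² = 0.111
te_E = (9 + 4·12 + 21)/6 = 78/6 = 13; σ²_E = ((21−9)/6)² = 4.000
te_F = (5 + 4·9 + 25)/6 = 66/6 = 11; σ²_F = ((25−5)/6)² = 11.111
te_G = (1 + 4·2 + 3)/6 = 12/6 = 2; σ²_G = ((3−1)/6)² = 0.111
te_H = (8 + 4·9 + 16)/6 = 60/6 = 10; σ²_H = ((16−8)/6)² = 1.778
te_I = (3 + 4·5 + 7)/6 = 30/6 = 5; σ²_I = ((7−3)/6)² = 0.444
te_J = (10 + 4·13 + 28)/6 = 90/6 = 15; σ²_J = ((28−10)/6)² = 9.000

Forward pass:
ES_A = 0; EF_A = 9
ES_B = 0; EF_B = 5
ES_C = 0; EF_C = 15
ES_D = 0; EF_D = 2
ES_E = max(EF_B=5, EF_D=2) = 5; EF_E = 5+13 = 18
ES_F = max(EF_C=15, EF_D=2) = 15; EF_F = 15+11 = 26
ES_G = 2; EF_G = 2+2 = 4
ES_H = 15; EF_H = 15+10 = 25
ES_I = 4; EF_I = 4+5 = 9
ES_J = max(EF_A=9, EF_D=2, EF_E=18, EF_F=26, EF_H=25, EF_I=9) = 26; EF_J = 26+15 = 41
Expected project duration μ = 41 days. Critical path: C → F → J.

Variance along critical path = 5.444 + 11.111 + 9.000 = 25.556
σ = √25.556 = 5.055 days

5.06 days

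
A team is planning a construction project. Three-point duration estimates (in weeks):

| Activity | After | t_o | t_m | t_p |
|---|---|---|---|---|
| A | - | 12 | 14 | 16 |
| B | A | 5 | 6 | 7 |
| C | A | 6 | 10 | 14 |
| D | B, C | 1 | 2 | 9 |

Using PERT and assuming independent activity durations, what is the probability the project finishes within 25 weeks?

te_A = (12 + 4·14 + 16)/6 = 84/6 = 14; σ²_A = ((16−12)/6)² = 0.444
te_B = (5 + 4·6 + 7)/6 = 36/6 = 6; σ²_B = ((7−5)/6)² = 0.111
te_C = (6 + 4·10 + 14)/6 = 60/6 = 10; σ²_C = ((14−6)/6)² = 1.778
te_D = (1 + 4·2 + 9)/6 = 18/6 = 3; σ²_D = ((9−1)/6)² = 1.778

Forward pass:
ES_A = 0; EF_A = 14
ES_B = 14; EF_B = 14+6 = 20
ES_C = 14; EF_C = 14+10 = 24
ES_D = max(EF_B=20, EF_C=24) = 24; EF_D = 24+3 = 27
Expected project duration μ = 27 weeks. Critical path: A → C → D.

Variance along critical path = 0.444 + 1.778 + 1.778 = 4.000; σ = √4.000 = 2.000 weeks.
Z = (25 − 27) / 2.000 = -1.000
P(T ≤ 25) = Φ(-1.000) ≈ 0.159

0.159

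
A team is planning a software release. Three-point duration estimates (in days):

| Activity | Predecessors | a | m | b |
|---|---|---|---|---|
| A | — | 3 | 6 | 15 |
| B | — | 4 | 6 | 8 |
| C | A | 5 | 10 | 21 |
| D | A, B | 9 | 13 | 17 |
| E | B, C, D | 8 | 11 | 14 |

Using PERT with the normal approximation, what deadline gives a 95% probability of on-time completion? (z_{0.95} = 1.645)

35.3 days

te_A = (3 + 4·6 + 15)/6 = 42/6 = 7; σ²_A = ((15−3)/6)² = 4.000
te_B = (4 + 4·6 + 8)/6 = 36/6 = 6; σ²_B = ((8−4)/6)² = 0.444
te_C = (5 + 4·10 + 21)/6 = 66/6 = 11; σ²_C = ((21−5)/6)² = 7.111
te_D = (9 + 4·13 + 17)/6 = 78/6 = 13; σ²_D = ((17−9)/6)² = 1.778
te_E = (8 + 4·11 + 14)/6 = 66/6 = 11; σ²_E = ((14−8)/6)² = 1.000

Forward pass:
ES_A = 0; EF_A = 7
ES_B = 0; EF_B = 6
ES_C = 7; EF_C = 7+11 = 18
ES_D = max(EF_A=7, EF_B=6) = 7; EF_D = 7+13 = 20
ES_E = max(EF_B=6, EF_C=18, EF_D=20) = 20; EF_E = 20+11 = 31
Expected project duration μ = 31 days. Critical path: A → D → E.

Variance along critical path = 4.000 + 1.778 + 1.000 = 6.778; σ = 2.603 days.
D = μ + z·σ = 31 + 1.645·2.603 = 35.3 days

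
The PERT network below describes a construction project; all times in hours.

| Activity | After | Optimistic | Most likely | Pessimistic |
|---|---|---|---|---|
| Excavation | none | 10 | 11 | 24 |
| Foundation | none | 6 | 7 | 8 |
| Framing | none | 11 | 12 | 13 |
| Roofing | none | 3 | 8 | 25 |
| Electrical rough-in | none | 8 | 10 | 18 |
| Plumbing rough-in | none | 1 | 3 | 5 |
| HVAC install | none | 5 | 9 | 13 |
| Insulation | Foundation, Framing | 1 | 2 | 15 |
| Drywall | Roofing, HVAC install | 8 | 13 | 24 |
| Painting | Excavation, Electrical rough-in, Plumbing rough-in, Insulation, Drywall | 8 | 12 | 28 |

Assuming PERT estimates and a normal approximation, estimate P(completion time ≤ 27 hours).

0.025

te_Excavation = (10 + 4·11 + 24)/6 = 78/6 = 13; σ²_Excavation = ((24−10)/6)² = 5.444
te_Foundation = (6 + 4·7 + 8)/6 = 42/6 = 7; σ²_Foundation = ((8−6)/6)² = 0.111
te_Framing = (11 + 4·12 + 13)/6 = 72/6 = 12; σ²_Framing = ((13−11)/6)² = 0.111
te_Roofing = (3 + 4·8 + 25)/6 = 60/6 = 10; σ²_Roofing = ((25−3)/6)² = 13.444
te_Electrical rough-in = (8 + 4·10 + 18)/6 = 66/6 = 11; σ²_Electrical rough-in = ((18−8)/6)² = 2.778
te_Plumbing rough-in = (1 + 4·3 + 5)/6 = 18/6 = 3; σ²_Plumbing rough-in = ((5−1)/6)² = 0.444
te_HVAC install = (5 + 4·9 + 13)/6 = 54/6 = 9; σ²_HVAC install = ((13−5)/6)² = 1.778
te_Insulation = (1 + 4·2 + 15)/6 = 24/6 = 4; σ²_Insulation = ((15−1)/6)² = 5.444
te_Drywall = (8 + 4·13 + 24)/6 = 84/6 = 14; σ²_Drywall = ((24−8)/6)² = 7.111
te_Painting = (8 + 4·12 + 28)/6 = 84/6 = 14; σ²_Painting = ((28−8)/6)² = 11.111

Forward pass:
ES_Excavation = 0; EF_Excavation = 13
ES_Foundation = 0; EF_Foundation = 7
ES_Framing = 0; EF_Framing = 12
ES_Roofing = 0; EF_Roofing = 10
ES_Electrical rough-in = 0; EF_Electrical rough-in = 11
ES_Plumbing rough-in = 0; EF_Plumbing rough-in = 3
ES_HVAC install = 0; EF_HVAC install = 9
ES_Insulation = max(EF_Foundation=7, EF_Framing=12) = 12; EF_Insulation = 12+4 = 16
ES_Drywall = max(EF_Roofing=10, EF_HVAC install=9) = 10; EF_Drywall = 10+14 = 24
ES_Painting = max(EF_Excavation=13, EF_Electrical rough-in=11, EF_Plumbing rough-in=3, EF_Insulation=16, EF_Drywall=24) = 24; EF_Painting = 24+14 = 38
Expected project duration μ = 38 hours. Critical path: Roofing → Drywall → Painting.

Variance along critical path = 13.444 + 7.111 + 11.111 = 31.667; σ = √31.667 = 5.627 hours.
Z = (27 − 38) / 5.627 = -1.955
P(T ≤ 27) = Φ(-1.955) ≈ 0.025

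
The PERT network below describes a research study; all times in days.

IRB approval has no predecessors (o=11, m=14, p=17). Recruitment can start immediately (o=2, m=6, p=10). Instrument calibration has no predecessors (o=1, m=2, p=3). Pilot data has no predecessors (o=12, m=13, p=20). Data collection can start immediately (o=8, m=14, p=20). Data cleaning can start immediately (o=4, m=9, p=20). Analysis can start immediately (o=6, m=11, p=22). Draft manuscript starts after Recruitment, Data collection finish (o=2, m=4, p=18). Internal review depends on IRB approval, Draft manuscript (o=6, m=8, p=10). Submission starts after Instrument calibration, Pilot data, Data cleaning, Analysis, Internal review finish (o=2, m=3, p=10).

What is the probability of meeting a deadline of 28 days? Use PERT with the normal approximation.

te_IRB approval = (11 + 4·14 + 17)/6 = 84/6 = 14; σ²_IRB approval = ((17−11)/6)² = 1.000
te_Recruitment = (2 + 4·6 + 10)/6 = 36/6 = 6; σ²_Recruitment = ((10−2)/6)² = 1.778
te_Instrument calibration = (1 + 4·2 + 3)/6 = 12/6 = 2; σ²_Instrument calibration = ((3−1)/6)² = 0.111
te_Pilot data = (12 + 4·13 + 20)/6 = 84/6 = 14; σ²_Pilot data = ((20−12)/6)² = 1.778
te_Data collection = (8 + 4·14 + 20)/6 = 84/6 = 14; σ²_Data collection = ((20−8)/6)² = 4.000
te_Data cleaning = (4 + 4·9 + 20)/6 = 60/6 = 10; σ²_Data cleaning = ((20−4)/6)² = 7.111
te_Analysis = (6 + 4·11 + 22)/6 = 72/6 = 12; σ²_Analysis = ((22−6)/6)² = 7.111
te_Draft manuscript = (2 + 4·4 + 18)/6 = 36/6 = 6; σ²_Draft manuscript = ((18−2)/6)² = 7.111
te_Internal review = (6 + 4·8 + 10)/6 = 48/6 = 8; σ²_Internal review = ((10−6)/6)² = 0.444
te_Submission = (2 + 4·3 + 10)/6 = 24/6 = 4; σ²_Submission = ((10−2)/6)² = 1.778

Forward pass:
ES_IRB approval = 0; EF_IRB approval = 14
ES_Recruitment = 0; EF_Recruitment = 6
ES_Instrument calibration = 0; EF_Instrument calibration = 2
ES_Pilot data = 0; EF_Pilot data = 14
ES_Data collection = 0; EF_Data collection = 14
ES_Data cleaning = 0; EF_Data cleaning = 10
ES_Analysis = 0; EF_Analysis = 12
ES_Draft manuscript = max(EF_Recruitment=6, EF_Data collection=14) = 14; EF_Draft manuscript = 14+6 = 20
ES_Internal review = max(EF_IRB approval=14, EF_Draft manuscript=20) = 20; EF_Internal review = 20+8 = 28
ES_Submission = max(EF_Instrument calibration=2, EF_Pilot data=14, EF_Data cleaning=10, EF_Analysis=12, EF_Internal review=28) = 28; EF_Submission = 28+4 = 32
Expected project duration μ = 32 days. Critical path: Data collection → Draft manuscript → Internal review → Submission.

Variance along critical path = 4.000 + 7.111 + 0.444 + 1.778 = 13.333; σ = √13.333 = 3.651 days.
Z = (28 − 32) / 3.651 = -1.095
P(T ≤ 28) = Φ(-1.095) ≈ 0.137

0.137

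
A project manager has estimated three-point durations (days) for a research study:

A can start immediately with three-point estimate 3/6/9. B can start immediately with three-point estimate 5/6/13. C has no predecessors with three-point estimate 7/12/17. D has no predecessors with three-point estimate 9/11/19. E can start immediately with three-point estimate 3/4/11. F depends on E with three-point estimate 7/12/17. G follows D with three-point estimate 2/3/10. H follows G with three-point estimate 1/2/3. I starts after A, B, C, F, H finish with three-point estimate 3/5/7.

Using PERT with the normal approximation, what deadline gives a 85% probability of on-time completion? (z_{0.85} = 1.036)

25.3 days

te_A = (3 + 4·6 + 9)/6 = 36/6 = 6; σ²_A = ((9−3)/6)² = 1.000
te_B = (5 + 4·6 + 13)/6 = 42/6 = 7; σ²_B = ((13−5)/6)² = 1.778
te_C = (7 + 4·12 + 17)/6 = 72/6 = 12; σ²_C = ((17−7)/6)² = 2.778
te_D = (9 + 4·11 + 19)/6 = 72/6 = 12; σ²_D = ((19−9)/6)² = 2.778
te_E = (3 + 4·4 + 11)/6 = 30/6 = 5; σ²_E = ((11−3)/6)² = 1.778
te_F = (7 + 4·12 + 17)/6 = 72/6 = 12; σ²_F = ((17−7)/6)² = 2.778
te_G = (2 + 4·3 + 10)/6 = 24/6 = 4; σ²_G = ((10−2)/6)² = 1.778
te_H = (1 + 4·2 + 3)/6 = 12/6 = 2; σ²_H = ((3−1)/6)² = 0.111
te_I = (3 + 4·5 + 7)/6 = 30/6 = 5; σ²_I = ((7−3)/6)² = 0.444

Forward pass:
ES_A = 0; EF_A = 6
ES_B = 0; EF_B = 7
ES_C = 0; EF_C = 12
ES_D = 0; EF_D = 12
ES_E = 0; EF_E = 5
ES_F = 5; EF_F = 5+12 = 17
ES_G = 12; EF_G = 12+4 = 16
ES_H = 16; EF_H = 16+2 = 18
ES_I = max(EF_A=6, EF_B=7, EF_C=12, EF_F=17, EF_H=18) = 18; EF_I = 18+5 = 23
Expected project duration μ = 23 days. Critical path: D → G → H → I.

Variance along critical path = 2.778 + 1.778 + 0.111 + 0.444 = 5.111; σ = 2.261 days.
D = μ + z·σ = 23 + 1.036·2.261 = 25.3 days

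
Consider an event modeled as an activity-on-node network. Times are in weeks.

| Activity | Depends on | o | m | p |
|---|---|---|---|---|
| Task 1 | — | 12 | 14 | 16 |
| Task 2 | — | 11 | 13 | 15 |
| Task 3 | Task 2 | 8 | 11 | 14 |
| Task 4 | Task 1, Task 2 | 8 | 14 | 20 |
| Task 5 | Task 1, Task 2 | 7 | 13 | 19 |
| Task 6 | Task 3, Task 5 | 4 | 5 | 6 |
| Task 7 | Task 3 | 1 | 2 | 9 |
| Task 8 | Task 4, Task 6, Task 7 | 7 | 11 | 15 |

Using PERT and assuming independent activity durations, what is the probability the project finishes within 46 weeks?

0.883

te_Task 1 = (12 + 4·14 + 16)/6 = 84/6 = 14; σ²_Task 1 = ((16−12)/6)² = 0.444
te_Task 2 = (11 + 4·13 + 15)/6 = 78/6 = 13; σ²_Task 2 = ((15−11)/6)² = 0.444
te_Task 3 = (8 + 4·11 + 14)/6 = 66/6 = 11; σ²_Task 3 = ((14−8)/6)² = 1.000
te_Task 4 = (8 + 4·14 + 20)/6 = 84/6 = 14; σ²_Task 4 = ((20−8)/6)² = 4.000
te_Task 5 = (7 + 4·13 + 19)/6 = 78/6 = 13; σ²_Task 5 = ((19−7)/6)² = 4.000
te_Task 6 = (4 + 4·5 + 6)/6 = 30/6 = 5; σ²_Task 6 = ((6−4)/6)² = 0.111
te_Task 7 = (1 + 4·2 + 9)/6 = 18/6 = 3; σ²_Task 7 = ((9−1)/6)² = 1.778
te_Task 8 = (7 + 4·11 + 15)/6 = 66/6 = 11; σ²_Task 8 = ((15−7)/6)² = 1.778

Forward pass:
ES_Task 1 = 0; EF_Task 1 = 14
ES_Task 2 = 0; EF_Task 2 = 13
ES_Task 3 = 13; EF_Task 3 = 13+11 = 24
ES_Task 4 = max(EF_Task 1=14, EF_Task 2=13) = 14; EF_Task 4 = 14+14 = 28
ES_Task 5 = max(EF_Task 1=14, EF_Task 2=13) = 14; EF_Task 5 = 14+13 = 27
ES_Task 6 = max(EF_Task 3=24, EF_Task 5=27) = 27; EF_Task 6 = 27+5 = 32
ES_Task 7 = 24; EF_Task 7 = 24+3 = 27
ES_Task 8 = max(EF_Task 4=28, EF_Task 6=32, EF_Task 7=27) = 32; EF_Task 8 = 32+11 = 43
Expected project duration μ = 43 weeks. Critical path: Task 1 → Task 5 → Task 6 → Task 8.

Variance along critical path = 0.444 + 4.000 + 0.111 + 1.778 = 6.333; σ = √6.333 = 2.517 weeks.
Z = (46 − 43) / 2.517 = 1.192
P(T ≤ 46) = Φ(1.192) ≈ 0.883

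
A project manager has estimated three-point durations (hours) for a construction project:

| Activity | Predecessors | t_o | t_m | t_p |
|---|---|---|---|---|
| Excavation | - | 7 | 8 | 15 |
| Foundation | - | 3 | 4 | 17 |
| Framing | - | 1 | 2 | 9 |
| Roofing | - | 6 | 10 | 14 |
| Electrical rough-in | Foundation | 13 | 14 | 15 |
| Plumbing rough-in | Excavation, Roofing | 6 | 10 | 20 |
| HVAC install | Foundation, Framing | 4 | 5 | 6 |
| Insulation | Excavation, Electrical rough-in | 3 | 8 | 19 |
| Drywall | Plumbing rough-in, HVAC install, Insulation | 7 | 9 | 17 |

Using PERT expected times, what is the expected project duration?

te_Excavation = (7 + 4·8 + 15)/6 = 54/6 = 9
te_Foundation = (3 + 4·4 + 17)/6 = 36/6 = 6
te_Framing = (1 + 4·2 + 9)/6 = 18/6 = 3
te_Roofing = (6 + 4·10 + 14)/6 = 60/6 = 10
te_Electrical rough-in = (13 + 4·14 + 15)/6 = 84/6 = 14
te_Plumbing rough-in = (6 + 4·10 + 20)/6 = 66/6 = 11
te_HVAC install = (4 + 4·5 + 6)/6 = 30/6 = 5
te_Insulation = (3 + 4·8 + 19)/6 = 54/6 = 9
te_Drywall = (7 + 4·9 + 17)/6 = 60/6 = 10

Forward pass:
ES_Excavation = 0; EF_Excavation = 9
ES_Foundation = 0; EF_Foundation = 6
ES_Framing = 0; EF_Framing = 3
ES_Roofing = 0; EF_Roofing = 10
ES_Electrical rough-in = 6; EF_Electrical rough-in = 6+14 = 20
ES_Plumbing rough-in = max(EF_Excavation=9, EF_Roofing=10) = 10; EF_Plumbing rough-in = 10+11 = 21
ES_HVAC install = max(EF_Foundation=6, EF_Framing=3) = 6; EF_HVAC install = 6+5 = 11
ES_Insulation = max(EF_Excavation=9, EF_Electrical rough-in=20) = 20; EF_Insulation = 20+9 = 29
ES_Drywall = max(EF_Plumbing rough-in=21, EF_HVAC install=11, EF_Insulation=29) = 29; EF_Drywall = 29+10 = 39
Expected project duration μ = 39 hours. Critical path: Foundation → Electrical rough-in → Insulation → Drywall.

39 hours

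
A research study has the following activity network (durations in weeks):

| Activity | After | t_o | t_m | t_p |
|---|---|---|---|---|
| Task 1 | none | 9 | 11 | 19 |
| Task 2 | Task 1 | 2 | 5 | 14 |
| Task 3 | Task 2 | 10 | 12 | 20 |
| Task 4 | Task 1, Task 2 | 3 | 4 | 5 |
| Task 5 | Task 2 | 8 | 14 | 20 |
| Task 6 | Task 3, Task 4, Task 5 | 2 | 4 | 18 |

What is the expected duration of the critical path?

38 weeks

te_Task 1 = (9 + 4·11 + 19)/6 = 72/6 = 12
te_Task 2 = (2 + 4·5 + 14)/6 = 36/6 = 6
te_Task 3 = (10 + 4·12 + 20)/6 = 78/6 = 13
te_Task 4 = (3 + 4·4 + 5)/6 = 24/6 = 4
te_Task 5 = (8 + 4·14 + 20)/6 = 84/6 = 14
te_Task 6 = (2 + 4·4 + 18)/6 = 36/6 = 6

Forward pass:
ES_Task 1 = 0; EF_Task 1 = 12
ES_Task 2 = 12; EF_Task 2 = 12+6 = 18
ES_Task 3 = 18; EF_Task 3 = 18+13 = 31
ES_Task 4 = max(EF_Task 1=12, EF_Task 2=18) = 18; EF_Task 4 = 18+4 = 22
ES_Task 5 = 18; EF_Task 5 = 18+14 = 32
ES_Task 6 = max(EF_Task 3=31, EF_Task 4=22, EF_Task 5=32) = 32; EF_Task 6 = 32+6 = 38
Expected project duration μ = 38 weeks. Critical path: Task 1 → Task 2 → Task 5 → Task 6.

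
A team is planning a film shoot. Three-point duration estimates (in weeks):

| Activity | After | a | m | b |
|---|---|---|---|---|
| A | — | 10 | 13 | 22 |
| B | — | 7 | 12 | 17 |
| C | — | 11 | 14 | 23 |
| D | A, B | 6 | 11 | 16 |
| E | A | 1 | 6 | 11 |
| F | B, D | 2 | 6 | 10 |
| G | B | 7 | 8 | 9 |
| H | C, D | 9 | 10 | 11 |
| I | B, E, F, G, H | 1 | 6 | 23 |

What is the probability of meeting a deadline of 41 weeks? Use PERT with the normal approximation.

0.329

te_A = (10 + 4·13 + 22)/6 = 84/6 = 14; σ²_A = ((22−10)/6)² = 4.000
te_B = (7 + 4·12 + 17)/6 = 72/6 = 12; σ²_B = ((17−7)/6)² = 2.778
te_C = (11 + 4·14 + 23)/6 = 90/6 = 15; σ²_C = ((23−11)/6)² = 4.000
te_D = (6 + 4·11 + 16)/6 = 66/6 = 11; σ²_D = ((16−6)/6)² = 2.778
te_E = (1 + 4·6 + 11)/6 = 36/6 = 6; σ²_E = ((11−1)/6)² = 2.778
te_F = (2 + 4·6 + 10)/6 = 36/6 = 6; σ²_F = ((10−2)/6)² = 1.778
te_G = (7 + 4·8 + 9)/6 = 48/6 = 8; σ²_G = ((9−7)/6)² = 0.111
te_H = (9 + 4·10 + 11)/6 = 60/6 = 10; σ²_H = ((11−9)/6)² = 0.111
te_I = (1 + 4·6 + 23)/6 = 48/6 = 8; σ²_I = ((23−1)/6)² = 13.444

Forward pass:
ES_A = 0; EF_A = 14
ES_B = 0; EF_B = 12
ES_C = 0; EF_C = 15
ES_D = max(EF_A=14, EF_B=12) = 14; EF_D = 14+11 = 25
ES_E = 14; EF_E = 14+6 = 20
ES_F = max(EF_B=12, EF_D=25) = 25; EF_F = 25+6 = 31
ES_G = 12; EF_G = 12+8 = 20
ES_H = max(EF_C=15, EF_D=25) = 25; EF_H = 25+10 = 35
ES_I = max(EF_B=12, EF_E=20, EF_F=31, EF_G=20, EF_H=35) = 35; EF_I = 35+8 = 43
Expected project duration μ = 43 weeks. Critical path: A → D → H → I.

Variance along critical path = 4.000 + 2.778 + 0.111 + 13.444 = 20.333; σ = √20.333 = 4.509 weeks.
Z = (41 − 43) / 4.509 = -0.444
P(T ≤ 41) = Φ(-0.444) ≈ 0.329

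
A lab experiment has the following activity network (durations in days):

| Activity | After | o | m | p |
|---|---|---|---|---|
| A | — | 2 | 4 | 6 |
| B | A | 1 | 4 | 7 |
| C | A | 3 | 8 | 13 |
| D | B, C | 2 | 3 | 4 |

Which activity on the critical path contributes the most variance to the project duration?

C

te_A = (2 + 4·4 + 6)/6 = 24/6 = 4; σ²_A = ((6−2)/6)² = 0.444
te_B = (1 + 4·4 + 7)/6 = 24/6 = 4; σ²_B = ((7−1)/6)² = 1.000
te_C = (3 + 4·8 + 13)/6 = 48/6 = 8; σ²_C = ((13−3)/6)² = 2.778
te_D = (2 + 4·3 + 4)/6 = 18/6 = 3; σ²_D = ((4−2)/6)² = 0.111

Forward pass:
ES_A = 0; EF_A = 4
ES_B = 4; EF_B = 4+4 = 8
ES_C = 4; EF_C = 4+8 = 12
ES_D = max(EF_B=8, EF_C=12) = 12; EF_D = 12+3 = 15
Expected project duration μ = 15 days. Critical path: A → C → D.

Variances on critical path: σ²_A=0.444, σ²_C=2.778, σ²_D=0.111.
Largest is σ²_C = 2.778.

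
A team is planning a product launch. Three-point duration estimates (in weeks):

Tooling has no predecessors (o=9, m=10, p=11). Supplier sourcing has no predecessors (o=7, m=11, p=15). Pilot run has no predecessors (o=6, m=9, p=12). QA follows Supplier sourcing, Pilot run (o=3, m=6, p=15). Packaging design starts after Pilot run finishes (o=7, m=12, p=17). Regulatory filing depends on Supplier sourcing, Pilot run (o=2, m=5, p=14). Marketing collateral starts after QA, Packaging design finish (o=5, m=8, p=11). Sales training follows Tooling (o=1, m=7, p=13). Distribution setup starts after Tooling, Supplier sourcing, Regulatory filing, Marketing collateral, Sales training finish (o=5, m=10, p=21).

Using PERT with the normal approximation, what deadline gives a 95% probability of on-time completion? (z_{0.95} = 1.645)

45.7 weeks

te_Tooling = (9 + 4·10 + 11)/6 = 60/6 = 10; σ²_Tooling = ((11−9)/6)² = 0.111
te_Supplier sourcing = (7 + 4·11 + 15)/6 = 66/6 = 11; σ²_Supplier sourcing = ((15−7)/6)² = 1.778
te_Pilot run = (6 + 4·9 + 12)/6 = 54/6 = 9; σ²_Pilot run = ((12−6)/6)² = 1.000
te_QA = (3 + 4·6 + 15)/6 = 42/6 = 7; σ²_QA = ((15−3)/6)² = 4.000
te_Packaging design = (7 + 4·12 + 17)/6 = 72/6 = 12; σ²_Packaging design = ((17−7)/6)² = 2.778
te_Regulatory filing = (2 + 4·5 + 14)/6 = 36/6 = 6; σ²_Regulatory filing = ((14−2)/6)² = 4.000
te_Marketing collateral = (5 + 4·8 + 11)/6 = 48/6 = 8; σ²_Marketing collateral = ((11−5)/6)² = 1.000
te_Sales training = (1 + 4·7 + 13)/6 = 42/6 = 7; σ²_Sales training = ((13−1)/6)² = 4.000
te_Distribution setup = (5 + 4·10 + 21)/6 = 66/6 = 11; σ²_Distribution setup = ((21−5)/6)² = 7.111

Forward pass:
ES_Tooling = 0; EF_Tooling = 10
ES_Supplier sourcing = 0; EF_Supplier sourcing = 11
ES_Pilot run = 0; EF_Pilot run = 9
ES_QA = max(EF_Supplier sourcing=11, EF_Pilot run=9) = 11; EF_QA = 11+7 = 18
ES_Packaging design = 9; EF_Packaging design = 9+12 = 21
ES_Regulatory filing = max(EF_Supplier sourcing=11, EF_Pilot run=9) = 11; EF_Regulatory filing = 11+6 = 17
ES_Marketing collateral = max(EF_QA=18, EF_Packaging design=21) = 21; EF_Marketing collateral = 21+8 = 29
ES_Sales training = 10; EF_Sales training = 10+7 = 17
ES_Distribution setup = max(EF_Tooling=10, EF_Supplier sourcing=11, EF_Regulatory filing=17, EF_Marketing collateral=29, EF_Sales training=17) = 29; EF_Distribution setup = 29+11 = 40
Expected project duration μ = 40 weeks. Critical path: Pilot run → Packaging design → Marketing collateral → Distribution setup.

Variance along critical path = 1.000 + 2.778 + 1.000 + 7.111 = 11.889; σ = 3.448 weeks.
D = μ + z·σ = 40 + 1.645·3.448 = 45.7 weeks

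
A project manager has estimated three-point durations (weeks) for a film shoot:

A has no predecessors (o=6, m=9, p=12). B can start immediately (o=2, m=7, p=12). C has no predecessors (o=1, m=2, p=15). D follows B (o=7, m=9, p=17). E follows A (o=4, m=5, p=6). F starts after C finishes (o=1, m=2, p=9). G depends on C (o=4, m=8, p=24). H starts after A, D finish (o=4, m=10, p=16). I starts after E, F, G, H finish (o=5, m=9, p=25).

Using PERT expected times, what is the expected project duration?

38 weeks

te_A = (6 + 4·9 + 12)/6 = 54/6 = 9
te_B = (2 + 4·7 + 12)/6 = 42/6 = 7
te_C = (1 + 4·2 + 15)/6 = 24/6 = 4
te_D = (7 + 4·9 + 17)/6 = 60/6 = 10
te_E = (4 + 4·5 + 6)/6 = 30/6 = 5
te_F = (1 + 4·2 + 9)/6 = 18/6 = 3
te_G = (4 + 4·8 + 24)/6 = 60/6 = 10
te_H = (4 + 4·10 + 16)/6 = 60/6 = 10
te_I = (5 + 4·9 + 25)/6 = 66/6 = 11

Forward pass:
ES_A = 0; EF_A = 9
ES_B = 0; EF_B = 7
ES_C = 0; EF_C = 4
ES_D = 7; EF_D = 7+10 = 17
ES_E = 9; EF_E = 9+5 = 14
ES_F = 4; EF_F = 4+3 = 7
ES_G = 4; EF_G = 4+10 = 14
ES_H = max(EF_A=9, EF_D=17) = 17; EF_H = 17+10 = 27
ES_I = max(EF_E=14, EF_F=7, EF_G=14, EF_H=27) = 27; EF_I = 27+11 = 38
Expected project duration μ = 38 weeks. Critical path: B → D → H → I.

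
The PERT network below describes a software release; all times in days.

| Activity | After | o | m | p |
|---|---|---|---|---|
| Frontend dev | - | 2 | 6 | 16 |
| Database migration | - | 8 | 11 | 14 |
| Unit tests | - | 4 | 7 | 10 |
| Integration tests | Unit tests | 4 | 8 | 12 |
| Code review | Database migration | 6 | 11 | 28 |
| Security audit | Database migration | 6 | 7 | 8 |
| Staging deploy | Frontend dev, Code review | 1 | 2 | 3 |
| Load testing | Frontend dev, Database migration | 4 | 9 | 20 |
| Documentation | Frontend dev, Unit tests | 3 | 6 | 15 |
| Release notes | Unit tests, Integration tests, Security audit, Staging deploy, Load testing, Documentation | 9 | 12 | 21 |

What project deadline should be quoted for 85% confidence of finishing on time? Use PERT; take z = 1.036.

te_Frontend dev = (2 + 4·6 + 16)/6 = 42/6 = 7; σ²_Frontend dev = ((16−2)/6)² = 5.444
te_Database migration = (8 + 4·11 + 14)/6 = 66/6 = 11; σ²_Database migration = ((14−8)/6)² = 1.000
te_Unit tests = (4 + 4·7 + 10)/6 = 42/6 = 7; σ²_Unit tests = ((10−4)/6)² = 1.000
te_Integration tests = (4 + 4·8 + 12)/6 = 48/6 = 8; σ²_Integration tests = ((12−4)/6)² = 1.778
te_Code review = (6 + 4·11 + 28)/6 = 78/6 = 13; σ²_Code review = ((28−6)/6)² = 13.444
te_Security audit = (6 + 4·7 + 8)/6 = 42/6 = 7; σ²_Security audit = ((8−6)/6)² = 0.111
te_Staging deploy = (1 + 4·2 + 3)/6 = 12/6 = 2; σ²_Staging deploy = ((3−1)/6)² = 0.111
te_Load testing = (4 + 4·9 + 20)/6 = 60/6 = 10; σ²_Load testing = ((20−4)/6)² = 7.111
te_Documentation = (3 + 4·6 + 15)/6 = 42/6 = 7; σ²_Documentation = ((15−3)/6)² = 4.000
te_Release notes = (9 + 4·12 + 21)/6 = 78/6 = 13; σ²_Release notes = ((21−9)/6)² = 4.000

Forward pass:
ES_Frontend dev = 0; EF_Frontend dev = 7
ES_Database migration = 0; EF_Database migration = 11
ES_Unit tests = 0; EF_Unit tests = 7
ES_Integration tests = 7; EF_Integration tests = 7+8 = 15
ES_Code review = 11; EF_Code review = 11+13 = 24
ES_Security audit = 11; EF_Security audit = 11+7 = 18
ES_Staging deploy = max(EF_Frontend dev=7, EF_Code review=24) = 24; EF_Staging deploy = 24+2 = 26
ES_Load testing = max(EF_Frontend dev=7, EF_Database migration=11) = 11; EF_Load testing = 11+10 = 21
ES_Documentation = max(EF_Frontend dev=7, EF_Unit tests=7) = 7; EF_Documentation = 7+7 = 14
ES_Release notes = max(EF_Unit tests=7, EF_Integration tests=15, EF_Security audit=18, EF_Staging deploy=26, EF_Load testing=21, EF_Documentation=14) = 26; EF_Release notes = 26+13 = 39
Expected project duration μ = 39 days. Critical path: Database migration → Code review → Staging deploy → Release notes.

Variance along critical path = 1.000 + 13.444 + 0.111 + 4.000 = 18.556; σ = 4.308 days.
D = μ + z·σ = 39 + 1.036·4.308 = 43.5 days

43.5 days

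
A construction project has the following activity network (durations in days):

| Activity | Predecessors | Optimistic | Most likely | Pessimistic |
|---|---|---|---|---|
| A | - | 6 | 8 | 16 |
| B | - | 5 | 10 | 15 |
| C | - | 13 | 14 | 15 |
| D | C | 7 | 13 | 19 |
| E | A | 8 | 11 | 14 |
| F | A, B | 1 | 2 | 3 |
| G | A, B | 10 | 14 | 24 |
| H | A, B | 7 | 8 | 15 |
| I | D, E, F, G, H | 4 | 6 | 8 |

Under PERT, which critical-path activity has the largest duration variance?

D

te_A = (6 + 4·8 + 16)/6 = 54/6 = 9; σ²_A = ((16−6)/6)² = 2.778
te_B = (5 + 4·10 + 15)/6 = 60/6 = 10; σ²_B = ((15−5)/6)² = 2.778
te_C = (13 + 4·14 + 15)/6 = 84/6 = 14; σ²_C = ((15−13)/6)² = 0.111
te_D = (7 + 4·13 + 19)/6 = 78/6 = 13; σ²_D = ((19−7)/6)² = 4.000
te_E = (8 + 4·11 + 14)/6 = 66/6 = 11; σ²_E = ((14−8)/6)² = 1.000
te_F = (1 + 4·2 + 3)/6 = 12/6 = 2; σ²_F = ((3−1)/6)² = 0.111
te_G = (10 + 4·14 + 24)/6 = 90/6 = 15; σ²_G = ((24−10)/6)² = 5.444
te_H = (7 + 4·8 + 15)/6 = 54/6 = 9; σ²_H = ((15−7)/6)² = 1.778
te_I = (4 + 4·6 + 8)/6 = 36/6 = 6; σ²_I = ((8−4)/6)² = 0.444

Forward pass:
ES_A = 0; EF_A = 9
ES_B = 0; EF_B = 10
ES_C = 0; EF_C = 14
ES_D = 14; EF_D = 14+13 = 27
ES_E = 9; EF_E = 9+11 = 20
ES_F = max(EF_A=9, EF_B=10) = 10; EF_F = 10+2 = 12
ES_G = max(EF_A=9, EF_B=10) = 10; EF_G = 10+15 = 25
ES_H = max(EF_A=9, EF_B=10) = 10; EF_H = 10+9 = 19
ES_I = max(EF_D=27, EF_E=20, EF_F=12, EF_G=25, EF_H=19) = 27; EF_I = 27+6 = 33
Expected project duration μ = 33 days. Critical path: C → D → I.

Variances on critical path: σ²_C=0.111, σ²_D=4.000, σ²_I=0.444.
Largest is σ²_D = 4.000.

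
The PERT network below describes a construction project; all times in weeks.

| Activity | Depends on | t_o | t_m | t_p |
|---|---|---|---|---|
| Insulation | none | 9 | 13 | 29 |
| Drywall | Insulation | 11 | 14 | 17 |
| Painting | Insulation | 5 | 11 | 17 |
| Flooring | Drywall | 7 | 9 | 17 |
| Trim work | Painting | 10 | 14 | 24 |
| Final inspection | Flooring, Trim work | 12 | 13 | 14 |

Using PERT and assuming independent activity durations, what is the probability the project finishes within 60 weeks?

te_Insulation = (9 + 4·13 + 29)/6 = 90/6 = 15; σ²_Insulation = ((29−9)/6)² = 11.111
te_Drywall = (11 + 4·14 + 17)/6 = 84/6 = 14; σ²_Drywall = ((17−11)/6)² = 1.000
te_Painting = (5 + 4·11 + 17)/6 = 66/6 = 11; σ²_Painting = ((17−5)/6)² = 4.000
te_Flooring = (7 + 4·9 + 17)/6 = 60/6 = 10; σ²_Flooring = ((17−7)/6)² = 2.778
te_Trim work = (10 + 4·14 + 24)/6 = 90/6 = 15; σ²_Trim work = ((24−10)/6)² = 5.444
te_Final inspection = (12 + 4·13 + 14)/6 = 78/6 = 13; σ²_Final inspection = ((14−12)/6)² = 0.111

Forward pass:
ES_Insulation = 0; EF_Insulation = 15
ES_Drywall = 15; EF_Drywall = 15+14 = 29
ES_Painting = 15; EF_Painting = 15+11 = 26
ES_Flooring = 29; EF_Flooring = 29+10 = 39
ES_Trim work = 26; EF_Trim work = 26+15 = 41
ES_Final inspection = max(EF_Flooring=39, EF_Trim work=41) = 41; EF_Final inspection = 41+13 = 54
Expected project duration μ = 54 weeks. Critical path: Insulation → Painting → Trim work → Final inspection.

Variance along critical path = 11.111 + 4.000 + 5.444 + 0.111 = 20.667; σ = √20.667 = 4.546 weeks.
Z = (60 − 54) / 4.546 = 1.320
P(T ≤ 60) = Φ(1.320) ≈ 0.907

0.907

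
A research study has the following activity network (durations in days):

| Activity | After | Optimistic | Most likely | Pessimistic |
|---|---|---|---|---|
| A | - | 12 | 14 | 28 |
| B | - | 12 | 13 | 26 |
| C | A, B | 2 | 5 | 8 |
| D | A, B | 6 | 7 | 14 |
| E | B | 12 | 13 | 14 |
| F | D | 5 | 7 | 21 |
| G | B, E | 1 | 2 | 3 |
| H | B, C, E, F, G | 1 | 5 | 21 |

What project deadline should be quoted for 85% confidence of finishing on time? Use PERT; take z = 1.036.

te_A = (12 + 4·14 + 28)/6 = 96/6 = 16; σ²_A = ((28−12)/6)² = 7.111
te_B = (12 + 4·13 + 26)/6 = 90/6 = 15; σ²_B = ((26−12)/6)² = 5.444
te_C = (2 + 4·5 + 8)/6 = 30/6 = 5; σ²_C = ((8−2)/6)² = 1.000
te_D = (6 + 4·7 + 14)/6 = 48/6 = 8; σ²_D = ((14−6)/6)² = 1.778
te_E = (12 + 4·13 + 14)/6 = 78/6 = 13; σ²_E = ((14−12)/6)² = 0.111
te_F = (5 + 4·7 + 21)/6 = 54/6 = 9; σ²_F = ((21−5)/6)² = 7.111
te_G = (1 + 4·2 + 3)/6 = 12/6 = 2; σ²_G = ((3−1)/6)² = 0.111
te_H = (1 + 4·5 + 21)/6 = 42/6 = 7; σ²_H = ((21−1)/6)² = 11.111

Forward pass:
ES_A = 0; EF_A = 16
ES_B = 0; EF_B = 15
ES_C = max(EF_A=16, EF_B=15) = 16; EF_C = 16+5 = 21
ES_D = max(EF_A=16, EF_B=15) = 16; EF_D = 16+8 = 24
ES_E = 15; EF_E = 15+13 = 28
ES_F = 24; EF_F = 24+9 = 33
ES_G = max(EF_B=15, EF_E=28) = 28; EF_G = 28+2 = 30
ES_H = max(EF_B=15, EF_C=21, EF_E=28, EF_F=33, EF_G=30) = 33; EF_H = 33+7 = 40
Expected project duration μ = 40 days. Critical path: A → D → F → H.

Variance along critical path = 7.111 + 1.778 + 7.111 + 11.111 = 27.111; σ = 5.207 days.
D = μ + z·σ = 40 + 1.036·5.207 = 45.4 days

45.4 days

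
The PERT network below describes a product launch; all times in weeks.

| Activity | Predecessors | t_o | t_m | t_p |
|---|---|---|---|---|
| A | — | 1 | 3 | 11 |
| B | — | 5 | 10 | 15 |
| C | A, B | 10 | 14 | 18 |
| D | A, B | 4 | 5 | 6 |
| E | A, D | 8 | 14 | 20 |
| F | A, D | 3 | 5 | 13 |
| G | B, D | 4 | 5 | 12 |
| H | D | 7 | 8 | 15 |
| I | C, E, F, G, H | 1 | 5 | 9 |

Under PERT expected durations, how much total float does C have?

te_A = (1 + 4·3 + 11)/6 = 24/6 = 4
te_B = (5 + 4·10 + 15)/6 = 60/6 = 10
te_C = (10 + 4·14 + 18)/6 = 84/6 = 14
te_D = (4 + 4·5 + 6)/6 = 30/6 = 5
te_E = (8 + 4·14 + 20)/6 = 84/6 = 14
te_F = (3 + 4·5 + 13)/6 = 36/6 = 6
te_G = (4 + 4·5 + 12)/6 = 36/6 = 6
te_H = (7 + 4·8 + 15)/6 = 54/6 = 9
te_I = (1 + 4·5 + 9)/6 = 30/6 = 5

Forward pass:
ES_A = 0; EF_A = 4
ES_B = 0; EF_B = 10
ES_C = max(EF_A=4, EF_B=10) = 10; EF_C = 10+14 = 24
ES_D = max(EF_A=4, EF_B=10) = 10; EF_D = 10+5 = 15
ES_E = max(EF_A=4, EF_D=15) = 15; EF_E = 15+14 = 29
ES_F = max(EF_A=4, EF_D=15) = 15; EF_F = 15+6 = 21
ES_G = max(EF_B=10, EF_D=15) = 15; EF_G = 15+6 = 21
ES_H = 15; EF_H = 15+9 = 24
ES_I = max(EF_C=24, EF_E=29, EF_F=21, EF_G=21, EF_H=24) = 29; EF_I = 29+5 = 34
Expected project duration μ = 34 weeks. Critical path: B → D → E → I.

Backward pass:
LF_I = 34; LS_I = 34−5 = 29
LF_H = LS_I = 29; LS_H = 29−9 = 20
LF_G = LS_I = 29; LS_G = 29−6 = 23
LF_F = LS_I = 29; LS_F = 29−6 = 23
LF_E = LS_I = 29; LS_E = 29−14 = 15
LF_D = min(LS_E=15, LS_F=23, LS_G=23, LS_H=20) = 15; LS_D = 15−5 = 10
LF_C = LS_I = 29; LS_C = 29−14 = 15
LF_B = min(LS_C=15, LS_D=10, LS_G=23) = 10; LS_B = 10−10 = 0
LF_A = min(LS_C=15, LS_D=10, LS_E=15, LS_F=23) = 10; LS_A = 10−4 = 6
Slack_C = LS_C − ES_C = 15 − 10 = 5

5 weeks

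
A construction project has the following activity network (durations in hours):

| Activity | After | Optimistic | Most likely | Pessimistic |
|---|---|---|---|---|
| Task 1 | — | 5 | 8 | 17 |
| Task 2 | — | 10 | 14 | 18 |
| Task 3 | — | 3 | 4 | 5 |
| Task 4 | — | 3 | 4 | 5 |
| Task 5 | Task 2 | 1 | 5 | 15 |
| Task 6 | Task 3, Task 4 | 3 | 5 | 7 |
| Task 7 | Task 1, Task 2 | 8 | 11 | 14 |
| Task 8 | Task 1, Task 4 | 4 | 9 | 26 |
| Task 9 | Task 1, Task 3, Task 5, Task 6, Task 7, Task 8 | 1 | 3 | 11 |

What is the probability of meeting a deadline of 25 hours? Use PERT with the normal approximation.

te_Task 1 = (5 + 4·8 + 17)/6 = 54/6 = 9; σ²_Task 1 = ((17−5)/6)² = 4.000
te_Task 2 = (10 + 4·14 + 18)/6 = 84/6 = 14; σ²_Task 2 = ((18−10)/6)² = 1.778
te_Task 3 = (3 + 4·4 + 5)/6 = 24/6 = 4; σ²_Task 3 = ((5−3)/6)² = 0.111
te_Task 4 = (3 + 4·4 + 5)/6 = 24/6 = 4; σ²_Task 4 = ((5−3)/6)² = 0.111
te_Task 5 = (1 + 4·5 + 15)/6 = 36/6 = 6; σ²_Task 5 = ((15−1)/6)² = 5.444
te_Task 6 = (3 + 4·5 + 7)/6 = 30/6 = 5; σ²_Task 6 = ((7−3)/6)² = 0.444
te_Task 7 = (8 + 4·11 + 14)/6 = 66/6 = 11; σ²_Task 7 = ((14−8)/6)² = 1.000
te_Task 8 = (4 + 4·9 + 26)/6 = 66/6 = 11; σ²_Task 8 = ((26−4)/6)² = 13.444
te_Task 9 = (1 + 4·3 + 11)/6 = 24/6 = 4; σ²_Task 9 = ((11−1)/6)² = 2.778

Forward pass:
ES_Task 1 = 0; EF_Task 1 = 9
ES_Task 2 = 0; EF_Task 2 = 14
ES_Task 3 = 0; EF_Task 3 = 4
ES_Task 4 = 0; EF_Task 4 = 4
ES_Task 5 = 14; EF_Task 5 = 14+6 = 20
ES_Task 6 = max(EF_Task 3=4, EF_Task 4=4) = 4; EF_Task 6 = 4+5 = 9
ES_Task 7 = max(EF_Task 1=9, EF_Task 2=14) = 14; EF_Task 7 = 14+11 = 25
ES_Task 8 = max(EF_Task 1=9, EF_Task 4=4) = 9; EF_Task 8 = 9+11 = 20
ES_Task 9 = max(EF_Task 1=9, EF_Task 3=4, EF_Task 5=20, EF_Task 6=9, EF_Task 7=25, EF_Task 8=20) = 25; EF_Task 9 = 25+4 = 29
Expected project duration μ = 29 hours. Critical path: Task 2 → Task 7 → Task 9.

Variance along critical path = 1.778 + 1.000 + 2.778 = 5.556; σ = √5.556 = 2.357 hours.
Z = (25 − 29) / 2.357 = -1.697
P(T ≤ 25) = Φ(-1.697) ≈ 0.045

0.045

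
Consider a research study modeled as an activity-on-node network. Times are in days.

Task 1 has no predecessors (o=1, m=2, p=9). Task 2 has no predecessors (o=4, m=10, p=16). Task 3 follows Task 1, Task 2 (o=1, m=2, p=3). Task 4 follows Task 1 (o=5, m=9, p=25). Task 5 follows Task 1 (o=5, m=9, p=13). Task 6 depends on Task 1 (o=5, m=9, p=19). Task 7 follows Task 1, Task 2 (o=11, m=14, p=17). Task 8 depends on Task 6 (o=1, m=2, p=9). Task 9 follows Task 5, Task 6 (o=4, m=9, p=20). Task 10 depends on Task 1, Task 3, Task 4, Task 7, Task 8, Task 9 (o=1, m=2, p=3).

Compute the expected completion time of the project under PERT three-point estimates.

te_Task 1 = (1 + 4·2 + 9)/6 = 18/6 = 3
te_Task 2 = (4 + 4·10 + 16)/6 = 60/6 = 10
te_Task 3 = (1 + 4·2 + 3)/6 = 12/6 = 2
te_Task 4 = (5 + 4·9 + 25)/6 = 66/6 = 11
te_Task 5 = (5 + 4·9 + 13)/6 = 54/6 = 9
te_Task 6 = (5 + 4·9 + 19)/6 = 60/6 = 10
te_Task 7 = (11 + 4·14 + 17)/6 = 84/6 = 14
te_Task 8 = (1 + 4·2 + 9)/6 = 18/6 = 3
te_Task 9 = (4 + 4·9 + 20)/6 = 60/6 = 10
te_Task 10 = (1 + 4·2 + 3)/6 = 12/6 = 2

Forward pass:
ES_Task 1 = 0; EF_Task 1 = 3
ES_Task 2 = 0; EF_Task 2 = 10
ES_Task 3 = max(EF_Task 1=3, EF_Task 2=10) = 10; EF_Task 3 = 10+2 = 12
ES_Task 4 = 3; EF_Task 4 = 3+11 = 14
ES_Task 5 = 3; EF_Task 5 = 3+9 = 12
ES_Task 6 = 3; EF_Task 6 = 3+10 = 13
ES_Task 7 = max(EF_Task 1=3, EF_Task 2=10) = 10; EF_Task 7 = 10+14 = 24
ES_Task 8 = 13; EF_Task 8 = 13+3 = 16
ES_Task 9 = max(EF_Task 5=12, EF_Task 6=13) = 13; EF_Task 9 = 13+10 = 23
ES_Task 10 = max(EF_Task 1=3, EF_Task 3=12, EF_Task 4=14, EF_Task 7=24, EF_Task 8=16, EF_Task 9=23) = 24; EF_Task 10 = 24+2 = 26
Expected project duration μ = 26 days. Critical path: Task 2 → Task 7 → Task 10.

26 days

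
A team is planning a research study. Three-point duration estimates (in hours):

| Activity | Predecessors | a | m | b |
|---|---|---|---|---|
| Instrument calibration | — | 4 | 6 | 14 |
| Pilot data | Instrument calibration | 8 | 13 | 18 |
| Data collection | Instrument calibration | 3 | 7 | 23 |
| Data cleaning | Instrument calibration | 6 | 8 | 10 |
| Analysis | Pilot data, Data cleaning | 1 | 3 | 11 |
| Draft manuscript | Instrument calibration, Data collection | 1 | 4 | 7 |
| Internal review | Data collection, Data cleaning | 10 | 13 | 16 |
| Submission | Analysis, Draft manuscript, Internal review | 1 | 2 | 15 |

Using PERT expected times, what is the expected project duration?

te_Instrument calibration = (4 + 4·6 + 14)/6 = 42/6 = 7
te_Pilot data = (8 + 4·13 + 18)/6 = 78/6 = 13
te_Data collection = (3 + 4·7 + 23)/6 = 54/6 = 9
te_Data cleaning = (6 + 4·8 + 10)/6 = 48/6 = 8
te_Analysis = (1 + 4·3 + 11)/6 = 24/6 = 4
te_Draft manuscript = (1 + 4·4 + 7)/6 = 24/6 = 4
te_Internal review = (10 + 4·13 + 16)/6 = 78/6 = 13
te_Submission = (1 + 4·2 + 15)/6 = 24/6 = 4

Forward pass:
ES_Instrument calibration = 0; EF_Instrument calibration = 7
ES_Pilot data = 7; EF_Pilot data = 7+13 = 20
ES_Data collection = 7; EF_Data collection = 7+9 = 16
ES_Data cleaning = 7; EF_Data cleaning = 7+8 = 15
ES_Analysis = max(EF_Pilot data=20, EF_Data cleaning=15) = 20; EF_Analysis = 20+4 = 24
ES_Draft manuscript = max(EF_Instrument calibration=7, EF_Data collection=16) = 16; EF_Draft manuscript = 16+4 = 20
ES_Internal review = max(EF_Data collection=16, EF_Data cleaning=15) = 16; EF_Internal review = 16+13 = 29
ES_Submission = max(EF_Analysis=24, EF_Draft manuscript=20, EF_Internal review=29) = 29; EF_Submission = 29+4 = 33
Expected project duration μ = 33 hours. Critical path: Instrument calibration → Data collection → Internal review → Submission.

33 hours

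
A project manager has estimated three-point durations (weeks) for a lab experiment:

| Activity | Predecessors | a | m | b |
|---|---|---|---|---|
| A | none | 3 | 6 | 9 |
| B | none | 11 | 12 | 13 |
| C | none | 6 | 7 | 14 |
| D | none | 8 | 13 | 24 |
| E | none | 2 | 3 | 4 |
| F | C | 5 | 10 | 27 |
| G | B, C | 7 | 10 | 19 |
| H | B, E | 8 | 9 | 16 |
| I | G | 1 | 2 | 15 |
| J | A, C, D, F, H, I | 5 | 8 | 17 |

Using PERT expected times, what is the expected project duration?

36 weeks

te_A = (3 + 4·6 + 9)/6 = 36/6 = 6
te_B = (11 + 4·12 + 13)/6 = 72/6 = 12
te_C = (6 + 4·7 + 14)/6 = 48/6 = 8
te_D = (8 + 4·13 + 24)/6 = 84/6 = 14
te_E = (2 + 4·3 + 4)/6 = 18/6 = 3
te_F = (5 + 4·10 + 27)/6 = 72/6 = 12
te_G = (7 + 4·10 + 19)/6 = 66/6 = 11
te_H = (8 + 4·9 + 16)/6 = 60/6 = 10
te_I = (1 + 4·2 + 15)/6 = 24/6 = 4
te_J = (5 + 4·8 + 17)/6 = 54/6 = 9

Forward pass:
ES_A = 0; EF_A = 6
ES_B = 0; EF_B = 12
ES_C = 0; EF_C = 8
ES_D = 0; EF_D = 14
ES_E = 0; EF_E = 3
ES_F = 8; EF_F = 8+12 = 20
ES_G = max(EF_B=12, EF_C=8) = 12; EF_G = 12+11 = 23
ES_H = max(EF_B=12, EF_E=3) = 12; EF_H = 12+10 = 22
ES_I = 23; EF_I = 23+4 = 27
ES_J = max(EF_A=6, EF_C=8, EF_D=14, EF_F=20, EF_H=22, EF_I=27) = 27; EF_J = 27+9 = 36
Expected project duration μ = 36 weeks. Critical path: B → G → I → J.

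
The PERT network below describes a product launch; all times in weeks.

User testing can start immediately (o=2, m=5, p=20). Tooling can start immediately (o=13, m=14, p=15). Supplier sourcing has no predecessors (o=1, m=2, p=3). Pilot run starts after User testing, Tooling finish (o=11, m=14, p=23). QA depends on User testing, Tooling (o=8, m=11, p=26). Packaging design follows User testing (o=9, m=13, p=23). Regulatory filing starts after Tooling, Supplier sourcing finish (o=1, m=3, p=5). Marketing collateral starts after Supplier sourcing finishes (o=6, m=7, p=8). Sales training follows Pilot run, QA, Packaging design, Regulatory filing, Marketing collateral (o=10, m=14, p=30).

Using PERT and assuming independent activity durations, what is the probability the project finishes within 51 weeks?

te_User testing = (2 + 4·5 + 20)/6 = 42/6 = 7; σ²_User testing = ((20−2)/6)² = 9.000
te_Tooling = (13 + 4·14 + 15)/6 = 84/6 = 14; σ²_Tooling = ((15−13)/6)² = 0.111
te_Supplier sourcing = (1 + 4·2 + 3)/6 = 12/6 = 2; σ²_Supplier sourcing = ((3−1)/6)² = 0.111
te_Pilot run = (11 + 4·14 + 23)/6 = 90/6 = 15; σ²_Pilot run = ((23−11)/6)² = 4.000
te_QA = (8 + 4·11 + 26)/6 = 78/6 = 13; σ²_QA = ((26−8)/6)² = 9.000
te_Packaging design = (9 + 4·13 + 23)/6 = 84/6 = 14; σ²_Packaging design = ((23−9)/6)² = 5.444
te_Regulatory filing = (1 + 4·3 + 5)/6 = 18/6 = 3; σ²_Regulatory filing = ((5−1)/6)² = 0.444
te_Marketing collateral = (6 + 4·7 + 8)/6 = 42/6 = 7; σ²_Marketing collateral = ((8−6)/6)² = 0.111
te_Sales training = (10 + 4·14 + 30)/6 = 96/6 = 16; σ²_Sales training = ((30−10)/6)² = 11.111

Forward pass:
ES_User testing = 0; EF_User testing = 7
ES_Tooling = 0; EF_Tooling = 14
ES_Supplier sourcing = 0; EF_Supplier sourcing = 2
ES_Pilot run = max(EF_User testing=7, EF_Tooling=14) = 14; EF_Pilot run = 14+15 = 29
ES_QA = max(EF_User testing=7, EF_Tooling=14) = 14; EF_QA = 14+13 = 27
ES_Packaging design = 7; EF_Packaging design = 7+14 = 21
ES_Regulatory filing = max(EF_Tooling=14, EF_Supplier sourcing=2) = 14; EF_Regulatory filing = 14+3 = 17
ES_Marketing collateral = 2; EF_Marketing collateral = 2+7 = 9
ES_Sales training = max(EF_Pilot run=29, EF_QA=27, EF_Packaging design=21, EF_Regulatory filing=17, EF_Marketing collateral=9) = 29; EF_Sales training = 29+16 = 45
Expected project duration μ = 45 weeks. Critical path: Tooling → Pilot run → Sales training.

Variance along critical path = 0.111 + 4.000 + 11.111 = 15.222; σ = √15.222 = 3.902 weeks.
Z = (51 − 45) / 3.902 = 1.538
P(T ≤ 51) = Φ(1.538) ≈ 0.938

0.938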